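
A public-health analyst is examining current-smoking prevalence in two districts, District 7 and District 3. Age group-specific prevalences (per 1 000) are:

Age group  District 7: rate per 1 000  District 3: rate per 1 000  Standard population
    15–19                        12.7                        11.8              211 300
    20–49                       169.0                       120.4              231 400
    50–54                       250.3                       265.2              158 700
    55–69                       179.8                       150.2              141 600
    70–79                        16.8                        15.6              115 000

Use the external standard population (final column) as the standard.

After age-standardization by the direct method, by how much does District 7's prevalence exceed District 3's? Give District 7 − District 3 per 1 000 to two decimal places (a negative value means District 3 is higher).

Standard total = 858 000; weights = 0.2463, 0.2697, 0.1850, 0.1650, 0.1340.
District 7: 0.2463×12.7 + 0.2697×169.0 + 0.1850×250.3 + 0.1650×179.8 + 0.1340×16.8 = 126.9282 per 1 000.
District 3: 0.2463×11.8 + 0.2697×120.4 + 0.1850×265.2 + 0.1650×150.2 + 0.1340×15.6 = 111.3094 per 1 000.
Difference = 126.9282 − 111.3094 = 15.6188.

15.62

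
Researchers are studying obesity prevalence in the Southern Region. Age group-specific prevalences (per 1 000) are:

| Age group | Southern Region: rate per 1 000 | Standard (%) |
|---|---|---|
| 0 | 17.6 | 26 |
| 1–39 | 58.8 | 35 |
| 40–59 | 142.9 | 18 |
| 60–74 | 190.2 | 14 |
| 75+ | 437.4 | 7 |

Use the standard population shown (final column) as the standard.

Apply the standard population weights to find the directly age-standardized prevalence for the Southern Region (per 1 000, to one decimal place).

108.1

Standard weights: 0.26, 0.35, 0.18, 0.14, 0.07.
Standardized rate: 0.2600×17.6 + 0.3500×58.8 + 0.1800×142.9 + 0.1400×190.2 + 0.0700×437.4 = 108.1240 per 1 000.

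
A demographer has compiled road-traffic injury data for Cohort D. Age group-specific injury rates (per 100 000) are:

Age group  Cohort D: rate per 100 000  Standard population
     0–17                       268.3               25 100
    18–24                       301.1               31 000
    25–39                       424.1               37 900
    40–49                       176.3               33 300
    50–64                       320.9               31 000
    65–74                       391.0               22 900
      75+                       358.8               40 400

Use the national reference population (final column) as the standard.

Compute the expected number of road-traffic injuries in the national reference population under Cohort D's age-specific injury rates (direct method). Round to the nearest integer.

Expected road-traffic injuries = Σ (standard pop × age-specific rate ÷ 100 000)
= 25 100×268.3/100 000 + 31 000×301.1/100 000 + 37 900×424.1/100 000 + 33 300×176.3/100 000 + 31 000×320.9/100 000 + 22 900×391.0/100 000 + 40 400×358.8/100 000
= 67.34 + 93.34 + 160.73 + 58.71 + 99.48 + 89.54 + 144.96 = 714.10.

714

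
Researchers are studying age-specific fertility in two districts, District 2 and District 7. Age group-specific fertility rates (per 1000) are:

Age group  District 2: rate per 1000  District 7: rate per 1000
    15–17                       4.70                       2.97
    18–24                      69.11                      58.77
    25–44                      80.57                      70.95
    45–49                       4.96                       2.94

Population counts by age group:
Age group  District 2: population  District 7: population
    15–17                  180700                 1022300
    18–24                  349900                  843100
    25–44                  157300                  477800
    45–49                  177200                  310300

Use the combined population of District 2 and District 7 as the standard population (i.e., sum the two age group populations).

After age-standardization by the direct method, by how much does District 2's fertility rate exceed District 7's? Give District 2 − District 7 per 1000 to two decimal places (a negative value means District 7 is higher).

Combined standard total = 3518600; weights = 0.3419, 0.3391, 0.1805, 0.1385.
District 2: 0.3419×4.70 + 0.3391×69.11 + 0.1805×80.57 + 0.1385×4.96 = 40.2690 per 1000.
District 7: 0.3419×2.97 + 0.3391×58.77 + 0.1805×70.95 + 0.1385×2.94 = 34.1554 per 1000.
Difference = 40.2690 − 34.1554 = 6.1136.

6.11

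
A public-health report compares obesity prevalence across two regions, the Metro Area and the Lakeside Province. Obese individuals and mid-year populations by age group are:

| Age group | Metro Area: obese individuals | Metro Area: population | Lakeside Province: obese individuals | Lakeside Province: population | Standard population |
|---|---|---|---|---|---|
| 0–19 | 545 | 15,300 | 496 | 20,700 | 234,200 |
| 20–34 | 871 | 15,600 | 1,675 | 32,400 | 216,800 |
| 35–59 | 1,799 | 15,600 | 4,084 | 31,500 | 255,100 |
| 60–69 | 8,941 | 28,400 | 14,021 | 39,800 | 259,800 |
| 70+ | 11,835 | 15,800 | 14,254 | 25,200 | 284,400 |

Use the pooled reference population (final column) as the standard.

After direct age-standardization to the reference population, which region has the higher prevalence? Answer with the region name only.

Metro Area

Age-specific rates per 1,000 for the Metro Area: 35.621, 55.833, 115.321, 314.824, 749.051.
For the Lakeside Province: 23.961, 51.698, 129.651, 352.286, 565.635.
Standard total = 1,250,300; weights = 0.1873, 0.1734, 0.2040, 0.2078, 0.2275.
The Metro Area: 0.1873×35.621 + 0.1734×55.833 + 0.2040×115.321 + 0.2078×314.824 + 0.2275×749.051 = 275.6831 per 1,000.
The Lakeside Province: 0.1873×23.961 + 0.1734×51.698 + 0.2040×129.651 + 0.2078×352.286 + 0.2275×565.635 = 241.7694 per 1,000.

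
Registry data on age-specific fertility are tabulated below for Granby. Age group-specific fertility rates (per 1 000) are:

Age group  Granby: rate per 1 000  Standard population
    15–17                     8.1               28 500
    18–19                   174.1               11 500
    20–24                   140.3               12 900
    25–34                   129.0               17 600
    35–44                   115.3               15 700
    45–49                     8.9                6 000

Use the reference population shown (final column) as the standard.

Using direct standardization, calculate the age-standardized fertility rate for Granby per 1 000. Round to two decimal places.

88.69

Standard total = 92 200; weights = 0.3091, 0.1247, 0.1399, 0.1909, 0.1703, 0.0651.
Standardized rate: 0.3091×8.1 + 0.1247×174.1 + 0.1399×140.3 + 0.1909×129.0 + 0.1703×115.3 + 0.0651×8.9 = 88.6863 per 1 000.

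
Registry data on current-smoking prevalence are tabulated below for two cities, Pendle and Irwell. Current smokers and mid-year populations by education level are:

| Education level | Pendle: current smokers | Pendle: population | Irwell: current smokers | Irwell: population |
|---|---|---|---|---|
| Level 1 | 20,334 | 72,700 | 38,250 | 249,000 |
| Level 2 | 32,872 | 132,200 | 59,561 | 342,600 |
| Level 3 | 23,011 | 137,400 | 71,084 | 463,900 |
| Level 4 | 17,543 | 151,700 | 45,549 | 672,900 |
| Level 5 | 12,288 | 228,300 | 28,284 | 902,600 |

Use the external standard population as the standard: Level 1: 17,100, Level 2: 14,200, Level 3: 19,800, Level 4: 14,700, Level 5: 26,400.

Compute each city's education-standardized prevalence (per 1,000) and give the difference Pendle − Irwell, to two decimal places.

Education-specific rates per 1,000 for Pendle: 279.697, 248.654, 167.475, 115.643, 53.824.
For Irwell: 153.614, 173.850, 153.231, 67.691, 31.336.
Standard total = 92,200; weights = 0.1855, 0.1540, 0.2148, 0.1594, 0.2863.
Pendle: 0.1855×279.697 + 0.1540×248.654 + 0.2148×167.475 + 0.1594×115.643 + 0.2863×53.824 = 159.9848 per 1,000.
Irwell: 0.1855×153.614 + 0.1540×173.850 + 0.2148×153.231 + 0.1594×67.691 + 0.2863×31.336 = 107.9369 per 1,000.
Difference = 159.9848 − 107.9369 = 52.0479.

52.05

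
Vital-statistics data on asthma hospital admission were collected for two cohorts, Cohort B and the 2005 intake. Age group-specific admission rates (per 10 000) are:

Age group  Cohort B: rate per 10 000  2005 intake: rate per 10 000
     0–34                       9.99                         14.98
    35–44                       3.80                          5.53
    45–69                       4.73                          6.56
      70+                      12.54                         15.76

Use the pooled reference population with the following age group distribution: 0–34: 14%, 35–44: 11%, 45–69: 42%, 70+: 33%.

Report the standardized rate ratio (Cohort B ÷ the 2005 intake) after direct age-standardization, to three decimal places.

Standard weights: 0.14, 0.11, 0.42, 0.33.
Cohort B: 0.1400×9.99 + 0.1100×3.80 + 0.4200×4.73 + 0.3300×12.54 = 7.9414 per 10 000.
The 2005 intake: 0.1400×14.98 + 0.1100×5.53 + 0.4200×6.56 + 0.3300×15.76 = 10.6615 per 10 000.
Ratio = 7.9414 ÷ 10.6615 = 0.74487.

0.745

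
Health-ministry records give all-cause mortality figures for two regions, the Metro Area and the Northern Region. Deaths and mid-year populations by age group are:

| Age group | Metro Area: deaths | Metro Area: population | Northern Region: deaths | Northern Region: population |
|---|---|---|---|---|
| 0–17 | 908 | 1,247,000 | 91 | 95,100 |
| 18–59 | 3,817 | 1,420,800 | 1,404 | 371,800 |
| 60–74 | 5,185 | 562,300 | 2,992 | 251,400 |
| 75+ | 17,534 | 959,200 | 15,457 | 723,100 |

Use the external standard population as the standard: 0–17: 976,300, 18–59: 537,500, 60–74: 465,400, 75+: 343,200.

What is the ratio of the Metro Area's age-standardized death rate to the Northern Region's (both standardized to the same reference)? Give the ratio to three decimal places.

Age-specific rates per 100,000 for the Metro Area: 72.81, 268.65, 922.11, 1827.98.
For the Northern Region: 95.69, 377.62, 1190.14, 2137.60.
Standard total = 2,322,400; weights = 0.4204, 0.2314, 0.2004, 0.1478.
The Metro Area: 0.4204×72.81 + 0.2314×268.65 + 0.2004×922.11 + 0.1478×1827.98 = 547.7095 per 100,000.
The Northern Region: 0.4204×95.69 + 0.2314×377.62 + 0.2004×1190.14 + 0.1478×2137.60 = 682.0130 per 100,000.
Ratio = 547.7095 ÷ 682.0130 = 0.80308.

0.803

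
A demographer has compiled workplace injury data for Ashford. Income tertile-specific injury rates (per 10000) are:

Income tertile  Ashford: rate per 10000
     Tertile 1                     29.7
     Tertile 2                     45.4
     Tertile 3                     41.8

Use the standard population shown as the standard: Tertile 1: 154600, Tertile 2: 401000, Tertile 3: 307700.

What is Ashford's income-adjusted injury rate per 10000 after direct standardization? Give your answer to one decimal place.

41.3

Standard total = 863300; weights = 0.1791, 0.4645, 0.3564.
Standardized rate: 0.1791×29.7 + 0.4645×45.4 + 0.3564×41.8 = 41.3053 per 10000.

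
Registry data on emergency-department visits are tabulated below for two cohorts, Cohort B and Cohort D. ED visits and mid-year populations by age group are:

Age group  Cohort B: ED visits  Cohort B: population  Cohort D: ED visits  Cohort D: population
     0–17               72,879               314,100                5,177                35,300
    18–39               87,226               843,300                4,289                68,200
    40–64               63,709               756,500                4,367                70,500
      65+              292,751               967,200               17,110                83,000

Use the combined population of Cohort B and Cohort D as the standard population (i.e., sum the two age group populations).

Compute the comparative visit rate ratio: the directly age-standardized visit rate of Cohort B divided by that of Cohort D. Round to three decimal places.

Age-specific rates per 1,000 for Cohort B: 232.025, 103.434, 84.215, 302.679.
For Cohort D: 146.657, 62.889, 61.943, 206.145.
Combined standard total = 3,138,100; weights = 0.1113, 0.2905, 0.2635, 0.3347.
Cohort B: 0.1113×232.025 + 0.2905×103.434 + 0.2635×84.215 + 0.3347×302.679 = 179.3662 per 1,000.
Cohort D: 0.1113×146.657 + 0.2905×62.889 + 0.2635×61.943 + 0.3347×206.145 = 119.9086 per 1,000.
Ratio = 179.3662 ÷ 119.9086 = 1.49586.

1.496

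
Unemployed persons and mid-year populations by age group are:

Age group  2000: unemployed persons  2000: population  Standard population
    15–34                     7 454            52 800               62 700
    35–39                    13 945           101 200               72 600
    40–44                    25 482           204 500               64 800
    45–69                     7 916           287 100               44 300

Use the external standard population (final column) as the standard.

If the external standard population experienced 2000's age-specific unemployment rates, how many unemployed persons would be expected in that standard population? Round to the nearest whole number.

Age-specific rates per 1 000 for 2000: 141.174, 137.796, 124.606, 27.572.
Expected unemployed persons = Σ (standard pop × age-specific rate ÷ 1 000)
= 62 700×141.174/1 000 + 72 600×137.796/1 000 + 64 800×124.606/1 000 + 44 300×27.572/1 000
= 8851.62 + 10004.02 + 8074.49 + 1221.45 = 28151.59.

28152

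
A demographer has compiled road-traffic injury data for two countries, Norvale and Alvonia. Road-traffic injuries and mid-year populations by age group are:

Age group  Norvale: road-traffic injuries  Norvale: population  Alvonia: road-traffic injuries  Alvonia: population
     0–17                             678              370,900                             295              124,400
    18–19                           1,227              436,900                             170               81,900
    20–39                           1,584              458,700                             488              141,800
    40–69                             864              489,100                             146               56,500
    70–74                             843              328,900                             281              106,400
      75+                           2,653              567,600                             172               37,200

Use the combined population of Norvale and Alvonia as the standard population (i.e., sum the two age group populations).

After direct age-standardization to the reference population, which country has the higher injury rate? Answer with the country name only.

Alvonia

Age-specific rates per 100,000 for Norvale: 182.80, 280.84, 345.32, 176.65, 256.31, 467.41.
For Alvonia: 237.14, 207.57, 344.15, 258.41, 264.10, 462.37.
Combined standard total = 3,200,300; weights = 0.1548, 0.1621, 0.1876, 0.1705, 0.1360, 0.1890.
Norvale: 0.1548×182.80 + 0.1621×280.84 + 0.1876×345.32 + 0.1705×176.65 + 0.1360×256.31 + 0.1890×467.41 = 291.9250 per 100,000.
Alvonia: 0.1548×237.14 + 0.1621×207.57 + 0.1876×344.15 + 0.1705×258.41 + 0.1360×264.10 + 0.1890×462.37 = 302.2809 per 100,000.
The crude rates (295.95 vs 283.11) would put Norvale higher, but that reflects its age composition; once standardized to a common age structure, Alvonia has the higher underlying rate.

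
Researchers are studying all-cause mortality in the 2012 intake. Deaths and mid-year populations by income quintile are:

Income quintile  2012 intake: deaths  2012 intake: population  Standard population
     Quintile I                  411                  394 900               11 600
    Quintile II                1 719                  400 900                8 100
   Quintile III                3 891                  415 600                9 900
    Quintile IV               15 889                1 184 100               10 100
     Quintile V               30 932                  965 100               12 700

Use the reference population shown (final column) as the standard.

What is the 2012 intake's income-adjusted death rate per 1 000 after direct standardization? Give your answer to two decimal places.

Income-specific rates per 1 000 for the 2012 intake: 1.041, 4.288, 9.362, 13.419, 32.051.
Standard total = 52 400; weights = 0.2214, 0.1546, 0.1889, 0.1927, 0.2424.
Standardized rate: 0.2214×1.041 + 0.1546×4.288 + 0.1889×9.362 + 0.1927×13.419 + 0.2424×32.051 = 13.0165 per 1 000.

13.02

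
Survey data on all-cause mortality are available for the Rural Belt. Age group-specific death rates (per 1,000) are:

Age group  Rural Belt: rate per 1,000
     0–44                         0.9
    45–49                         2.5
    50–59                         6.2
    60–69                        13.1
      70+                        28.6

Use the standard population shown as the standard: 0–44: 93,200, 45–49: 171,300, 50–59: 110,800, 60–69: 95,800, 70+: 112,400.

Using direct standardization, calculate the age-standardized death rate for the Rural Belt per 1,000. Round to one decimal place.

Standard total = 583,500; weights = 0.1597, 0.2936, 0.1899, 0.1642, 0.1926.
Standardized rate: 0.1597×0.9 + 0.2936×2.5 + 0.1899×6.2 + 0.1642×13.1 + 0.1926×28.6 = 9.7150 per 1,000.

9.7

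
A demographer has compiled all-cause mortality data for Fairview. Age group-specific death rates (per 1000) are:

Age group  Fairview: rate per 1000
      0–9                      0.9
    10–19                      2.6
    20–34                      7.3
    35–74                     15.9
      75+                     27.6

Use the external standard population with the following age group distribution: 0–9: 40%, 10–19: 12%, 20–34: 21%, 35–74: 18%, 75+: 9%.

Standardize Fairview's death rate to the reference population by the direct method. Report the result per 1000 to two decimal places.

7.55

Standard weights: 0.40, 0.12, 0.21, 0.18, 0.09.
Standardized rate: 0.4000×0.9 + 0.1200×2.6 + 0.2100×7.3 + 0.1800×15.9 + 0.0900×27.6 = 7.5510 per 1000.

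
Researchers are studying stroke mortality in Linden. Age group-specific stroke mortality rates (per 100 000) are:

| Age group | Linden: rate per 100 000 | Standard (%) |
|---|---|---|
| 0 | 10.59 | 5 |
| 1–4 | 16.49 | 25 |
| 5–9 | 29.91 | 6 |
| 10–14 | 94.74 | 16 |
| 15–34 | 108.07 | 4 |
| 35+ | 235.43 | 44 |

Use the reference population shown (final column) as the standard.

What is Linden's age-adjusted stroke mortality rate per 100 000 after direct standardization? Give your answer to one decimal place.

129.5

Standard weights: 0.05, 0.25, 0.06, 0.16, 0.04, 0.44.
Standardized rate: 0.0500×10.59 + 0.2500×16.49 + 0.0600×29.91 + 0.1600×94.74 + 0.0400×108.07 + 0.4400×235.43 = 129.5170 per 100 000.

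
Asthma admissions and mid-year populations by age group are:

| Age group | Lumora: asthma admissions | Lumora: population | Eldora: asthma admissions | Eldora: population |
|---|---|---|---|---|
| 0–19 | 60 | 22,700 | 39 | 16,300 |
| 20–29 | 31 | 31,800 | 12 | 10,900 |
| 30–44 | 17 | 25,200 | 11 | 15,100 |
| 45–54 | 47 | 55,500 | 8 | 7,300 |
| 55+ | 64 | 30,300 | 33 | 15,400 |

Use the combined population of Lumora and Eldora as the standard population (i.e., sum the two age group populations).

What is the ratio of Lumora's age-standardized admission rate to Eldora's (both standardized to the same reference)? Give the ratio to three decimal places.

Age-specific rates per 10,000 for Lumora: 26.43, 9.75, 6.75, 8.47, 21.12.
For Eldora: 23.93, 11.01, 7.28, 10.96, 21.43.
Combined standard total = 230,500; weights = 0.1692, 0.1852, 0.1748, 0.2725, 0.1983.
Lumora: 0.1692×26.43 + 0.1852×9.75 + 0.1748×6.75 + 0.2725×8.47 + 0.1983×21.12 = 13.9525 per 10,000.
Eldora: 0.1692×23.93 + 0.1852×11.01 + 0.1748×7.28 + 0.2725×10.96 + 0.1983×21.43 = 14.5957 per 10,000.
Ratio = 13.9525 ÷ 14.5957 = 0.95594.

0.956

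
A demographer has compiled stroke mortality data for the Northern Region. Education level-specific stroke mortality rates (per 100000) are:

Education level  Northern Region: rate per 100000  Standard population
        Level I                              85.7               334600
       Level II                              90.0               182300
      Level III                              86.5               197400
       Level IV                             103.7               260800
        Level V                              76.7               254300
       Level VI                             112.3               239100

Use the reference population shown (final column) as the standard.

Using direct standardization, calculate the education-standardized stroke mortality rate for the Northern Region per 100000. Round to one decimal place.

Standard total = 1468500; weights = 0.2279, 0.1241, 0.1344, 0.1776, 0.1732, 0.1628.
Standardized rate: 0.2279×85.7 + 0.1241×90.0 + 0.1344×86.5 + 0.1776×103.7 + 0.1732×76.7 + 0.1628×112.3 = 92.3105 per 100000.

92.3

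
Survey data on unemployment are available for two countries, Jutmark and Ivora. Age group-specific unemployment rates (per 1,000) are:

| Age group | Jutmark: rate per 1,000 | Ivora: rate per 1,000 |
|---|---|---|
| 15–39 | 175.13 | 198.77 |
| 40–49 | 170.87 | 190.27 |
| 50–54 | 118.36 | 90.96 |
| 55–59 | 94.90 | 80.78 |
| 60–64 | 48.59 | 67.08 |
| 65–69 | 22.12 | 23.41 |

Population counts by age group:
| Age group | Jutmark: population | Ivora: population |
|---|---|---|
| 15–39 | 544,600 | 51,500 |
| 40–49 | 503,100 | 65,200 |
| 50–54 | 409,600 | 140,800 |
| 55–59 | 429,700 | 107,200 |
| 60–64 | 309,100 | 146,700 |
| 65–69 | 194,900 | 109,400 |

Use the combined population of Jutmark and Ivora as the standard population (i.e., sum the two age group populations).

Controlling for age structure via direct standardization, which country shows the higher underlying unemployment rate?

Ivora

Combined standard total = 3,011,800; weights = 0.1979, 0.1887, 0.1827, 0.1783, 0.1513, 0.1010.
Jutmark: 0.1979×175.13 + 0.1887×170.87 + 0.1827×118.36 + 0.1783×94.90 + 0.1513×48.59 + 0.1010×22.12 = 115.0395 per 1,000.
Ivora: 0.1979×198.77 + 0.1887×190.27 + 0.1827×90.96 + 0.1783×80.78 + 0.1513×67.08 + 0.1010×23.41 = 118.7832 per 1,000.
The crude rates (121.26 vs 91.03) would put Jutmark higher, but that reflects its age composition; once standardized to a common age structure, Ivora has the higher underlying rate.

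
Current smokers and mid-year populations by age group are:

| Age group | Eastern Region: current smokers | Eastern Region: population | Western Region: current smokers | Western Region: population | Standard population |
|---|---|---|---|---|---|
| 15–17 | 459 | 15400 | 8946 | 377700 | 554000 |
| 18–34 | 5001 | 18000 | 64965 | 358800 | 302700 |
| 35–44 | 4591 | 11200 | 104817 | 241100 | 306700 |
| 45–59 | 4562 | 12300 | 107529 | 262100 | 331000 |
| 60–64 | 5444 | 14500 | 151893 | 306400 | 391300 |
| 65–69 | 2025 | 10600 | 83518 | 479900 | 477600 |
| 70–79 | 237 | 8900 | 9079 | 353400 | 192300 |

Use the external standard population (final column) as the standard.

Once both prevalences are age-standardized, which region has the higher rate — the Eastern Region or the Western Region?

Age-specific rates per 1000 for the Eastern Region: 29.805, 277.833, 409.911, 370.894, 375.448, 191.038, 26.629.
For the Western Region: 23.685, 181.062, 434.745, 410.259, 495.734, 174.032, 25.690.
Standard total = 2555600; weights = 0.2168, 0.1184, 0.1200, 0.1295, 0.1531, 0.1869, 0.0752.
The Eastern Region: 0.2168×29.805 + 0.1184×277.833 + 0.1200×409.911 + 0.1295×370.894 + 0.1531×375.448 + 0.1869×191.038 + 0.0752×26.629 = 231.7934 per 1000.
The Western Region: 0.2168×23.685 + 0.1184×181.062 + 0.1200×434.745 + 0.1295×410.259 + 0.1531×495.734 + 0.1869×174.032 + 0.0752×25.690 = 242.2524 per 1000.
The crude rates (245.53 vs 223.06) would put the Eastern Region higher, but that reflects its age composition; once standardized to a common age structure, the Western Region has the higher underlying rate.

Western Region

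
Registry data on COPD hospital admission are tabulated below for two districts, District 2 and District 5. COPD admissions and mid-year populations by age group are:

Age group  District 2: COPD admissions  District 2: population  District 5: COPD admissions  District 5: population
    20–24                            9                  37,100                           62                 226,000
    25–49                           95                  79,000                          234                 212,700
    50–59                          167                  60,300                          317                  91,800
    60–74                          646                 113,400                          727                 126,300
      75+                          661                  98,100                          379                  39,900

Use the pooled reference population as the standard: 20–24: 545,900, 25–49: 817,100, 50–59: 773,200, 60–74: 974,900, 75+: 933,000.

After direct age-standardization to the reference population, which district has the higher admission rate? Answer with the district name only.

Age-specific rates per 10,000 for District 2: 2.43, 12.03, 27.69, 56.97, 67.38.
For District 5: 2.74, 11.00, 34.53, 57.56, 94.99.
Standard total = 4,044,100; weights = 0.1350, 0.2020, 0.1912, 0.2411, 0.2307.
District 2: 0.1350×2.43 + 0.2020×12.03 + 0.1912×27.69 + 0.2411×56.97 + 0.2307×67.38 = 37.3300 per 10,000.
District 5: 0.1350×2.74 + 0.2020×11.00 + 0.1912×34.53 + 0.2411×57.56 + 0.2307×94.99 = 44.9857 per 10,000.
The crude rates (40.68 vs 24.67) would put District 2 higher, but that reflects its age composition; once standardized to a common age structure, District 5 has the higher underlying rate.

District 5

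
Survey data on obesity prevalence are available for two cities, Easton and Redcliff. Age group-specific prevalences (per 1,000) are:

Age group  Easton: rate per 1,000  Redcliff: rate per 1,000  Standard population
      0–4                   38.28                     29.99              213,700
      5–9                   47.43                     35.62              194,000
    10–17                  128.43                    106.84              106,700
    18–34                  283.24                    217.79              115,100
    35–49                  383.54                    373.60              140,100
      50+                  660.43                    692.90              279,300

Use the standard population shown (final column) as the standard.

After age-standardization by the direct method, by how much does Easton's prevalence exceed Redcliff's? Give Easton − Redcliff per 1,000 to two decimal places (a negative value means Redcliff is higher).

Standard total = 1,048,900; weights = 0.2037, 0.1850, 0.1017, 0.1097, 0.1336, 0.2663.
Easton: 0.2037×38.28 + 0.1850×47.43 + 0.1017×128.43 + 0.1097×283.24 + 0.1336×383.54 + 0.2663×660.43 = 287.8047 per 1,000.
Redcliff: 0.2037×29.99 + 0.1850×35.62 + 0.1017×106.84 + 0.1097×217.79 + 0.1336×373.60 + 0.2663×692.90 = 281.8714 per 1,000.
Difference = 287.8047 − 281.8714 = 5.9332.

5.93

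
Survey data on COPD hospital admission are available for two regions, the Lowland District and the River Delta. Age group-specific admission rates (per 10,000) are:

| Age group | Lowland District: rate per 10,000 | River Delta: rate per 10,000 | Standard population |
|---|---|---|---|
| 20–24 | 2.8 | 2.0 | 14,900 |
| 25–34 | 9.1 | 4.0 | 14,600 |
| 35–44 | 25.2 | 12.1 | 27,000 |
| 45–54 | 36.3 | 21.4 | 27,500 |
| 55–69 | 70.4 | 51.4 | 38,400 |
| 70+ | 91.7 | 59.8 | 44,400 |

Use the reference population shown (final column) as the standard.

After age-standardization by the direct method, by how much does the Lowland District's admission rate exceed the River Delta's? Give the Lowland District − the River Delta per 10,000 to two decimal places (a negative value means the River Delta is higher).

17.96

Standard total = 166,800; weights = 0.0893, 0.0875, 0.1619, 0.1649, 0.2302, 0.2662.
The Lowland District: 0.0893×2.8 + 0.0875×9.1 + 0.1619×25.2 + 0.1649×36.3 + 0.2302×70.4 + 0.2662×91.7 = 51.7270 per 10,000.
The River Delta: 0.0893×2.0 + 0.0875×4.0 + 0.1619×12.1 + 0.1649×21.4 + 0.2302×51.4 + 0.2662×59.8 = 33.7667 per 10,000.
Difference = 51.7270 − 33.7667 = 17.9604.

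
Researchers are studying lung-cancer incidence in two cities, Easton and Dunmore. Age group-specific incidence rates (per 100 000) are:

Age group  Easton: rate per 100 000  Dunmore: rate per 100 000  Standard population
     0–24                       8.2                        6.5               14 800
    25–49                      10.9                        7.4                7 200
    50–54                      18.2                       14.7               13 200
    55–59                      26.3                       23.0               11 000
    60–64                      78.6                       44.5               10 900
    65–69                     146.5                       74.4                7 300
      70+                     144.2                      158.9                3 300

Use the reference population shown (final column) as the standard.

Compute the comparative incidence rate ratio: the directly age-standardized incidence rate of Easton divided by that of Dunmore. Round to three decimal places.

Standard total = 67 700; weights = 0.2186, 0.1064, 0.1950, 0.1625, 0.1610, 0.1078, 0.0487.
Easton: 0.2186×8.2 + 0.1064×10.9 + 0.1950×18.2 + 0.1625×26.3 + 0.1610×78.6 + 0.1078×146.5 + 0.0487×144.2 = 46.2545 per 100 000.
Dunmore: 0.2186×6.5 + 0.1064×7.4 + 0.1950×14.7 + 0.1625×23.0 + 0.1610×44.5 + 0.1078×74.4 + 0.0487×158.9 = 31.7439 per 100 000.
Ratio = 46.2545 ÷ 31.7439 = 1.45712.

1.457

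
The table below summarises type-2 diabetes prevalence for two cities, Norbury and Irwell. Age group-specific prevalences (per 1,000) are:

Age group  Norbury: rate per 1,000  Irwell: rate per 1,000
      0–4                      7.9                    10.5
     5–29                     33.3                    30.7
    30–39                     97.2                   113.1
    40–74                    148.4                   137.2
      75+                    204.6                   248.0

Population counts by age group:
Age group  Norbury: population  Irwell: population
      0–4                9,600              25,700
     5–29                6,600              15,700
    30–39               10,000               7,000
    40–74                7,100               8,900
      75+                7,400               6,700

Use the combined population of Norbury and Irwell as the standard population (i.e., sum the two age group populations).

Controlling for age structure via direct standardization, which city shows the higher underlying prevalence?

Irwell

Combined standard total = 104,700; weights = 0.3372, 0.2130, 0.1624, 0.1528, 0.1347.
Norbury: 0.3372×7.9 + 0.2130×33.3 + 0.1624×97.2 + 0.1528×148.4 + 0.1347×204.6 = 75.7700 per 1,000.
Irwell: 0.3372×10.5 + 0.2130×30.7 + 0.1624×113.1 + 0.1528×137.2 + 0.1347×248.0 = 82.8076 per 1,000.
The crude rates (94.23 vs 69.16) would put Norbury higher, but that reflects its age composition; once standardized to a common age structure, Irwell has the higher underlying rate.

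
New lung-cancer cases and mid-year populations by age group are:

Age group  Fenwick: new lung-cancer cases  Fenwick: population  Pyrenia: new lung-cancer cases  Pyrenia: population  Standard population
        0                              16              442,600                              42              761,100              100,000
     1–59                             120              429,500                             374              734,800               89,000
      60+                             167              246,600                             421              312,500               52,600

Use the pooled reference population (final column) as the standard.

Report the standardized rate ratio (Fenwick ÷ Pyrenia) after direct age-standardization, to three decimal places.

Age-specific rates per 100,000 for Fenwick: 3.62, 27.94, 67.72.
For Pyrenia: 5.52, 50.90, 134.72.
Standard total = 241,600; weights = 0.4139, 0.3684, 0.2177.
Fenwick: 0.4139×3.62 + 0.3684×27.94 + 0.2177×67.72 = 26.5324 per 100,000.
Pyrenia: 0.4139×5.52 + 0.3684×50.90 + 0.2177×134.72 = 50.3644 per 100,000.
Ratio = 26.5324 ÷ 50.3644 = 0.52681.

0.527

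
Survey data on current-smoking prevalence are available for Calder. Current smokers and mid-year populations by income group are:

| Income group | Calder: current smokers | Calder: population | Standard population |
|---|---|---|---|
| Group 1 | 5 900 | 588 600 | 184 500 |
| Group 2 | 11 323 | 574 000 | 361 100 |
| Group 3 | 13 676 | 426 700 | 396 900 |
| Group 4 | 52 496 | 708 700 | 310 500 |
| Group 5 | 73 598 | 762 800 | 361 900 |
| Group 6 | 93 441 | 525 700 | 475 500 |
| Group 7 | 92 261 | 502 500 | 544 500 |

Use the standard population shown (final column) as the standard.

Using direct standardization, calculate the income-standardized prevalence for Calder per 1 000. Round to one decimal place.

Income-specific rates per 1 000 for Calder: 10.024, 19.726, 32.051, 74.074, 96.484, 177.746, 183.604.
Standard total = 2 634 900; weights = 0.0700, 0.1370, 0.1506, 0.1178, 0.1373, 0.1805, 0.2066.
Standardized rate: 0.0700×10.024 + 0.1370×19.726 + 0.1506×32.051 + 0.1178×74.074 + 0.1373×96.484 + 0.1805×177.746 + 0.2066×183.604 = 100.2321 per 1 000.

100.2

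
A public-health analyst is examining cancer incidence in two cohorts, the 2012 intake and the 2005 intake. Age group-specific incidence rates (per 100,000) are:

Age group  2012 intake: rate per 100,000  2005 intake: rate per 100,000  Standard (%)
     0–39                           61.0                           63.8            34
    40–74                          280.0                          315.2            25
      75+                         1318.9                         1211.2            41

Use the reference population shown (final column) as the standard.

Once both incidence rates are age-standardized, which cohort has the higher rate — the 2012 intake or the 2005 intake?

Standard weights: 0.34, 0.25, 0.41.
The 2012 intake: 0.3400×61.0 + 0.2500×280.0 + 0.4100×1318.9 = 631.4890 per 100,000.
The 2005 intake: 0.3400×63.8 + 0.2500×315.2 + 0.4100×1211.2 = 597.0840 per 100,000.

2012 intake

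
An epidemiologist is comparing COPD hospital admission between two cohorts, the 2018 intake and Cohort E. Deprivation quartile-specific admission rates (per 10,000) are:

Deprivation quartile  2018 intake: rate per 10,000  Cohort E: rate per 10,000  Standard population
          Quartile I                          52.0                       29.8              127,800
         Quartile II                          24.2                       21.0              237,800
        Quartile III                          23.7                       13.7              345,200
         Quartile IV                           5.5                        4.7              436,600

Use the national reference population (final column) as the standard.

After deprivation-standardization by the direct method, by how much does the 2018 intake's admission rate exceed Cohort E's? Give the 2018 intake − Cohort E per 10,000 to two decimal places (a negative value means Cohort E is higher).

Standard total = 1,147,400; weights = 0.1114, 0.2073, 0.3009, 0.3805.
The 2018 intake: 0.1114×52.0 + 0.2073×24.2 + 0.3009×23.7 + 0.3805×5.5 = 20.0304 per 10,000.
Cohort E: 0.1114×29.8 + 0.2073×21.0 + 0.3009×13.7 + 0.3805×4.7 = 13.5816 per 10,000.
Difference = 20.0304 − 13.5816 = 6.4488.

6.45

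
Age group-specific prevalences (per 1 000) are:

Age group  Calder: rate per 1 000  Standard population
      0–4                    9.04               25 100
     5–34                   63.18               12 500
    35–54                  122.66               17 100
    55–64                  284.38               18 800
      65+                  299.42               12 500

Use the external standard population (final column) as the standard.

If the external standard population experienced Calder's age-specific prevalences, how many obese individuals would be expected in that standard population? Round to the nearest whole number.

Expected obese individuals = Σ (standard pop × age-specific rate ÷ 1 000)
= 25 100×9.04/1 000 + 12 500×63.18/1 000 + 17 100×122.66/1 000 + 18 800×284.38/1 000 + 12 500×299.42/1 000
= 226.90 + 789.75 + 2097.49 + 5346.34 + 3742.75 = 12203.23.

12203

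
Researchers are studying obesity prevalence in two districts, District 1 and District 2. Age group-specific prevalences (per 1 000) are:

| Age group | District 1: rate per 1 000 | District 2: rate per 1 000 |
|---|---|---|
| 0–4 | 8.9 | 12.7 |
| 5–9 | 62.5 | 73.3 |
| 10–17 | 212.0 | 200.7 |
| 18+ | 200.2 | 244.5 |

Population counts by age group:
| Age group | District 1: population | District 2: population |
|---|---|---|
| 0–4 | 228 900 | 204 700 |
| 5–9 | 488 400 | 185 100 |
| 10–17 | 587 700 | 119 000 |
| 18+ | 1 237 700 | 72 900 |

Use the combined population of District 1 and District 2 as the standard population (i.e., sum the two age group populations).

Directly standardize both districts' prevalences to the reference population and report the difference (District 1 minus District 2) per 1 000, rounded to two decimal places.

Combined standard total = 3 124 400; weights = 0.1388, 0.2156, 0.2262, 0.4195.
District 1: 0.1388×8.9 + 0.2156×62.5 + 0.2262×212.0 + 0.4195×200.2 = 146.6379 per 1 000.
District 2: 0.1388×12.7 + 0.2156×73.3 + 0.2262×200.7 + 0.4195×244.5 = 165.5200 per 1 000.
Difference = 146.6379 − 165.5200 = -18.8821.

-18.88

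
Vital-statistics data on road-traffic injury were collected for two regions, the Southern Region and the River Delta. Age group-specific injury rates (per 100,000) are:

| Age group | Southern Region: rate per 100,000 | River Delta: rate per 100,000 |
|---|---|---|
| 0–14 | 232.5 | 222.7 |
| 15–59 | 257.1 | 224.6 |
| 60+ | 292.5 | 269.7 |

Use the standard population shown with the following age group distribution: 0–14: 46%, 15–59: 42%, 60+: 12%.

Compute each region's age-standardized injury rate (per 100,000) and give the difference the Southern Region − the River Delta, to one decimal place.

20.9

Standard weights: 0.46, 0.42, 0.12.
The Southern Region: 0.4600×232.5 + 0.4200×257.1 + 0.1200×292.5 = 250.0320 per 100,000.
The River Delta: 0.4600×222.7 + 0.4200×224.6 + 0.1200×269.7 = 229.1380 per 100,000.
Difference = 250.0320 − 229.1380 = 20.8940.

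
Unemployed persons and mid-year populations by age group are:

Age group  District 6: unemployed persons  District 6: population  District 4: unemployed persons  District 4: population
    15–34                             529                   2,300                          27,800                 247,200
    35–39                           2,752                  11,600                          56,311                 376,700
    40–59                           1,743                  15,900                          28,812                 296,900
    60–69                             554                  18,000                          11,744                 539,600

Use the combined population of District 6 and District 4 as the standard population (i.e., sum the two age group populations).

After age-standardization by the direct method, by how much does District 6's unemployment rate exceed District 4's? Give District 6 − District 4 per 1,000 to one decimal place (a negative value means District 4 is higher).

48.0

Age-specific rates per 1,000 for District 6: 230.000, 237.241, 109.623, 30.778.
For District 4: 112.460, 149.485, 97.043, 21.764.
Combined standard total = 1,508,200; weights = 0.1654, 0.2575, 0.2074, 0.3697.
District 6: 0.1654×230.000 + 0.2575×237.241 + 0.2074×109.623 + 0.3697×30.778 = 133.2433 per 1,000.
District 4: 0.1654×112.460 + 0.2575×149.485 + 0.2074×97.043 + 0.3697×21.764 = 85.2635 per 1,000.
Difference = 133.2433 − 85.2635 = 47.9797.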